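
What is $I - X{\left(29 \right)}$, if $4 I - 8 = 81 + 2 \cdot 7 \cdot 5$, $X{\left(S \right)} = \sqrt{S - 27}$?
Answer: $\frac{159}{4} - \sqrt{2} \approx 38.336$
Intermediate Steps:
$X{\left(S \right)} = \sqrt{-27 + S}$
$I = \frac{159}{4}$ ($I = 2 + \frac{81 + 2 \cdot 7 \cdot 5}{4} = 2 + \frac{81 + 2 \cdot 35}{4} = 2 + \frac{81 + 70}{4} = 2 + \frac{1}{4} \cdot 151 = 2 + \frac{151}{4} = \frac{159}{4} \approx 39.75$)
$I - X{\left(29 \right)} = \frac{159}{4} - \sqrt{-27 + 29} = \frac{159}{4} - \sqrt{2}$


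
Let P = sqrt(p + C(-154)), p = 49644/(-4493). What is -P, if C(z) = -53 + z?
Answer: -9*I*sqrt(54342835)/4493 ≈ -14.766*I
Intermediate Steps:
p = -49644/4493 (p = 49644*(-1/4493) = -49644/4493 ≈ -11.049)
P = 9*I*sqrt(54342835)/4493 (P = sqrt(-49644/4493 + (-53 - 154)) = sqrt(-49644/4493 - 207) = sqrt(-979695/4493) = 9*I*sqrt(54342835)/4493 ≈ 14.766*I)
-P = -9*I*sqrt(54342835)/4493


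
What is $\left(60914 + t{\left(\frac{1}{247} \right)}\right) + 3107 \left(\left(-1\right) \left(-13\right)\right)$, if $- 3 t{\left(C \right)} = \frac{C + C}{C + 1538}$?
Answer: $\frac{115453357603}{1139661} \approx 1.0131 \cdot 10^{5}$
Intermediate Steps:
$t{\left(C \right)} = - \frac{2 C}{3 \left(1538 + C\right)}$ ($t{\left(C \right)} = - \frac{\left(C + C\right) \frac{1}{C + 1538}}{3} = - \frac{2 C \frac{1}{1538 + C}}{3} = - \frac{2 C}{3 \left(1538 + C\right)}$)
$\left(60914 + t{\left(\frac{1}{247} \right)}\right) + 3107 \left(\left(-1\right) \left(-13\right)\right) = \left(60914 - \frac{2}{247 \left(4614 + \frac{3}{247}\right)}\right) + 3107 \left(\left(-1\right) \left(-13\right)\right) = \left(60914 - \frac{2}{247 \left(4614 + 3 \cdot \frac{1}{247}\right)}\right) + 3107 \cdot 13 = \left(60914 - \frac{2}{247 \left(4614 + \frac{3}{247}\right)}\right) + 40391 = \left(60914 - \frac{2}{247 \cdot \frac{1139661}{247}}\right) + 40391 = \left(60914 - \frac{2}{247} \cdot \frac{247}{1139661}\right) + 40391 = \left(60914 - \frac{2}{1139661}\right) + 40391 = \frac{69421310152}{1139661} + 40391 = \frac{115453357603}{1139661}$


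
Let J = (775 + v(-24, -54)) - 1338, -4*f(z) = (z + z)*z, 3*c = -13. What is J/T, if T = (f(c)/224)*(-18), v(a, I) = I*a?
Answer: 164192/169 ≈ 971.55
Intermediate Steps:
c = -13/3 (c = (1/3)*(-13) = -13/3 ≈ -4.3333)
f(z) = -z**2/2 (f(z) = -(z + z)*z/4 = -2*z*z/4 = -z**2/2)
J = 733 (J = (775 - 54*(-24)) - 1338 = (775 + 1296) - 1338 = 2071 - 1338 = 733)
T = 169/224 (T = (-(-13/3)**2/2/224)*(-18) = (-1/2*169/9*(1/224))*(-18) = -169/18*1/224*(-18) = -169/4032*(-18) = 169/224 ≈ 0.75446)
J/T = 733/(169/224) = 733*(224/169) = 164192/169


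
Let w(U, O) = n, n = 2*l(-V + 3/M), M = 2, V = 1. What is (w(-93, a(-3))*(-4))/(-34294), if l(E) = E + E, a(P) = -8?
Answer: 4/17147 ≈ 0.00023328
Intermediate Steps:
l(E) = 2*E
n = 2 (n = 2*(2*(-1*1 + 3/2)) = 2*(2*(-1 + 3*(½))) = 2*(2*(-1 + 3/2)) = 2*(2*(½)) = 2*1 = 2)
w(U, O) = 2
(w(-93, a(-3))*(-4))/(-34294) = (2*(-4))/(-34294) = -8*(-1/34294) = 4/17147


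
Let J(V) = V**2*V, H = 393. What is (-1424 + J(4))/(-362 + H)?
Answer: -1360/31 ≈ -43.871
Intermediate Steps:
J(V) = V**3
(-1424 + J(4))/(-362 + H) = (-1424 + 4**3)/(-362 + 393) = (-1424 + 64)/31 = -1360*1/31 = -1360/31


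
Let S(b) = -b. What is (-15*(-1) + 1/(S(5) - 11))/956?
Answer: 1/64 ≈ 0.015625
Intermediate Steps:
(-15*(-1) + 1/(S(5) - 11))/956 = (-15*(-1) + 1/(-1*5 - 11))/956 = (15 + 1/(-5 - 11))*(1/956) = (15 + 1/(-16))*(1/956) = (15 - 1/16)*(1/956) = (239/16)*(1/956) = 1/64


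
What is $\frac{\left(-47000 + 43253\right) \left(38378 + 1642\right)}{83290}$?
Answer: $- \frac{14995494}{8329} \approx -1800.4$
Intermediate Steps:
$\frac{\left(-47000 + 43253\right) \left(38378 + 1642\right)}{83290} = \left(-3747\right) 40020 \cdot \frac{1}{83290} = \left(-149954940\right) \frac{1}{83290} = - \frac{14995494}{8329}$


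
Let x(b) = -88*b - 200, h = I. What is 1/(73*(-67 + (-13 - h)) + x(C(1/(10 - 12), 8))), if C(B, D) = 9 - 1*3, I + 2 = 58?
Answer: -1/10656 ≈ -9.3844e-5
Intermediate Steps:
I = 56 (I = -2 + 58 = 56)
h = 56
C(B, D) = 6 (C(B, D) = 9 - 3 = 6)
x(b) = -200 - 88*b
1/(73*(-67 + (-13 - h)) + x(C(1/(10 - 12), 8))) = 1/(73*(-67 + (-13 - 1*56)) + (-200 - 88*6)) = 1/(73*(-67 + (-13 - 56)) + (-200 - 528)) = 1/(73*(-67 - 69) - 728) = 1/(73*(-136) - 728) = 1/(-9928 - 728) = 1/(-10656) = -1/10656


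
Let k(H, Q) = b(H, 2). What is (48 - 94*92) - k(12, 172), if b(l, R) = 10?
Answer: -8610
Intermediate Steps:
k(H, Q) = 10
(48 - 94*92) - k(12, 172) = (48 - 94*92) - 1*10 = (48 - 8648) - 10 = -8600 - 10 = -8610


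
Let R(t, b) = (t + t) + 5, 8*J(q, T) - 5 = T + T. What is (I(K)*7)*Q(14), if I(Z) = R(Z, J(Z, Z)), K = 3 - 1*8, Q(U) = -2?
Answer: 70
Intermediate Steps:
J(q, T) = 5/8 + T/4 (J(q, T) = 5/8 + (T + T)/8 = 5/8 + (2*T)/8 = 5/8 + T/4)
R(t, b) = 5 + 2*t (R(t, b) = 2*t + 5 = 5 + 2*t)
K = -5 (K = 3 - 8 = -5)
I(Z) = 5 + 2*Z
(I(K)*7)*Q(14) = ((5 + 2*(-5))*7)*(-2) = ((5 - 10)*7)*(-2) = -5*7*(-2) = -35*(-2) = 70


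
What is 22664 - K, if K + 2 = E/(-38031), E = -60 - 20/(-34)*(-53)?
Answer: 14654179432/646527 ≈ 22666.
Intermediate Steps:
E = -1550/17 (E = -60 - 20*(-1/34)*(-53) = -60 + (10/17)*(-53) = -60 - 530/17 = -1550/17 ≈ -91.177)
K = -1291504/646527 (K = -2 - 1550/17/(-38031) = -2 - 1550/17*(-1/38031) = -2 + 1550/646527 = -1291504/646527 ≈ -1.9976)
22664 - K = 22664 - 1*(-1291504/646527) = 22664 + 1291504/646527 = 14654179432/646527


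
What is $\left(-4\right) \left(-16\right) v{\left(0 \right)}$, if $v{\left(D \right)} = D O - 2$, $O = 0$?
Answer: $-128$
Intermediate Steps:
$v{\left(D \right)} = -2$ ($v{\left(D \right)} = D 0 - 2 = 0 - 2 = -2$)
$\left(-4\right) \left(-16\right) v{\left(0 \right)} = \left(-4\right) \left(-16\right) \left(-2\right) = 64 \left(-2\right) = -128$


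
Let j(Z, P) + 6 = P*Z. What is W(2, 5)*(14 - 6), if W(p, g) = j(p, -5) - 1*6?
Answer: -176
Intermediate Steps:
j(Z, P) = -6 + P*Z
W(p, g) = -12 - 5*p (W(p, g) = (-6 - 5*p) - 1*6 = (-6 - 5*p) - 6 = -12 - 5*p)
W(2, 5)*(14 - 6) = (-12 - 5*2)*(14 - 6) = (-12 - 10)*8 = -22*8 = -176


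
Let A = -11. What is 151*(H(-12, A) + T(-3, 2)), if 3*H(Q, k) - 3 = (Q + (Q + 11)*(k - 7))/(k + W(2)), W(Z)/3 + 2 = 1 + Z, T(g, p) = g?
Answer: -1359/4 ≈ -339.75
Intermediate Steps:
W(Z) = -3 + 3*Z (W(Z) = -6 + 3*(1 + Z) = -6 + (3 + 3*Z) = -3 + 3*Z)
H(Q, k) = 1 + (Q + (-7 + k)*(11 + Q))/(3*(3 + k)) (H(Q, k) = 1 + ((Q + (Q + 11)*(k - 7))/(k + (-3 + 3*2)))/3 = 1 + ((Q + (11 + Q)*(-7 + k))/(k + (-3 + 6)))/3 = 1 + ((Q + (-7 + k)*(11 + Q))/(k + 3))/3 = 1 + ((Q + (-7 + k)*(11 + Q))/(3 + k))/3 = 1 + (Q + (-7 + k)*(11 + Q))/(3*(3 + k)))
151*(H(-12, A) + T(-3, 2)) = 151*((-68 - 6*(-12) + 14*(-11) - 12*(-11))/(3*(3 - 11)) - 3) = 151*((1/3)*(-68 + 72 - 154 + 132)/(-8) - 3) = 151*((1/3)*(-1/8)*(-18) - 3) = 151*(3/4 - 3) = 151*(-9/4) = -1359/4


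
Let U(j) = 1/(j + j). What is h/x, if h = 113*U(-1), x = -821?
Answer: 113/1642 ≈ 0.068819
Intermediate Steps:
U(j) = 1/(2*j)
h = -113/2 (h = 113*((½)/(-1)) = 113*((½)*(-1)) = 113*(-½) = -113/2 ≈ -56.500)
h/x = -113/2/(-821) = -113/2*(-1/821) = 113/1642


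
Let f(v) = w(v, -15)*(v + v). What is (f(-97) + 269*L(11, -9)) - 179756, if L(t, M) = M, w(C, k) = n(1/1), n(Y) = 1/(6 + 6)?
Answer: -1093159/6 ≈ -1.8219e+5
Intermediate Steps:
n(Y) = 1/12
w(C, k) = 1/12
f(v) = v/6 (f(v) = (v + v)/12 = (2*v)/12 = v/6)
(f(-97) + 269*L(11, -9)) - 179756 = ((⅙)*(-97) + 269*(-9)) - 179756 = (-97/6 - 2421) - 179756 = -14623/6 - 179756 = -1093159/6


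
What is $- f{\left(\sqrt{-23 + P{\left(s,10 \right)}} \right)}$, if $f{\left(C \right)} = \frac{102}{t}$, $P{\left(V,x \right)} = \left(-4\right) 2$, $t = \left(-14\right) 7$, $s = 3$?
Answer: $\frac{51}{49} \approx 1.0408$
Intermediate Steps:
$t = -98$
$P{\left(V,x \right)} = -8$
$f{\left(C \right)} = - \frac{51}{49}$ ($f{\left(C \right)} = \frac{102}{-98} = 102 \left(- \frac{1}{98}\right) = - \frac{51}{49}$)
$- f{\left(\sqrt{-23 + P{\left(s,10 \right)}} \right)} = \left(-1\right) \left(- \frac{51}{49}\right) = \frac{51}{49}$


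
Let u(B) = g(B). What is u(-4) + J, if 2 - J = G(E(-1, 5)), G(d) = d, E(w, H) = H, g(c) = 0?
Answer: -3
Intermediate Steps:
u(B) = 0
J = -3 (J = 2 - 1*5 = 2 - 5 = -3)
u(-4) + J = 0 - 3 = -3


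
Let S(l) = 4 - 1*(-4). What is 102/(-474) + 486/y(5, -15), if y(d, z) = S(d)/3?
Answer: 57523/316 ≈ 182.03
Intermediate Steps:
S(l) = 8 (S(l) = 4 + 4 = 8)
y(d, z) = 8/3
102/(-474) + 486/y(5, -15) = 102/(-474) + 486/(8/3) = 102*(-1/474) + 486*(3/8) = -17/79 + 729/4 = 57523/316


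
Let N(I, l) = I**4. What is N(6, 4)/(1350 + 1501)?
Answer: 1296/2851 ≈ 0.45458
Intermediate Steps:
N(6, 4)/(1350 + 1501) = 6**4/(1350 + 1501) = 1296/2851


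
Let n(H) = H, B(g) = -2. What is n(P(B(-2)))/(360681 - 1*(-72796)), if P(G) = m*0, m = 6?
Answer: 0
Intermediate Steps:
P(G) = 0 (P(G) = 6*0 = 0)
n(P(B(-2)))/(360681 - 1*(-72796)) = 0/(360681 - 1*(-72796)) = 0/(360681 + 72796) = 0/433477 = 0*(1/433477) = 0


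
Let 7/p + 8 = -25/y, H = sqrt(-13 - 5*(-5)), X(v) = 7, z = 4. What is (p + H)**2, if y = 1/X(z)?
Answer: 401917/33489 - 28*sqrt(3)/183 ≈ 11.736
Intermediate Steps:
y = 1/7 ≈ 0.14286
H = 2*sqrt(3) (H = sqrt(-13 + 25) = sqrt(12) = 2*sqrt(3) ≈ 3.4641)
p = -7/183 (p = 7/(-8 - 25/1/7) = 7/(-8 - 25*7) = 7/(-8 - 175) = 7/(-183) = 7*(-1/183) = -7/183 ≈ -0.038251)
(p + H)**2 = (-7/183 + 2*sqrt(3))**2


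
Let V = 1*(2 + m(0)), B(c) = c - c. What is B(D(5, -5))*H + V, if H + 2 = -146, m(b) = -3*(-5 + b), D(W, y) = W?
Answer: 17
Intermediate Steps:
m(b) = 15 - 3*b
H = -148 (H = -2 - 146 = -148)
B(c) = 0
V = 17 (V = 1*(2 + (15 - 3*0)) = 1*(2 + (15 + 0)) = 1*(2 + 15) = 1*17 = 17)
B(D(5, -5))*H + V = 0*(-148) + 17 = 0 + 17 = 17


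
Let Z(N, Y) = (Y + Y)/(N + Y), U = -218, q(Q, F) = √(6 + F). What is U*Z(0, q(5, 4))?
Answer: -436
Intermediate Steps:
Z(N, Y) = 2*Y/(N + Y) (Z(N, Y) = (2*Y)/(N + Y) = 2*Y/(N + Y))
U*Z(0, q(5, 4)) = -436*√(6 + 4)/(0 + √(6 + 4)) = -436*√10/(0 + √10) = -436*√10/(√10) = -436*√10*√10/10 = -218*2 = -436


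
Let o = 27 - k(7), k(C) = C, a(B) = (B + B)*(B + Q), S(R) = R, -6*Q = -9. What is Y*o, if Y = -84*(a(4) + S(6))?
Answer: -84000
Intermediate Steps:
Q = 3/2 (Q = -⅙*(-9) = 3/2 ≈ 1.5000)
a(B) = 2*B*(3/2 + B) (a(B) = (B + B)*(B + 3/2) = (2*B)*(3/2 + B) = 2*B*(3/2 + B))
Y = -4200 (Y = -84*(4*(3 + 2*4) + 6) = -84*(4*(3 + 8) + 6) = -84*(4*11 + 6) = -84*(44 + 6) = -84*50 = -4200)
o = 20 (o = 27 - 1*7 = 27 - 7 = 20)
Y*o = -4200*20 = -84000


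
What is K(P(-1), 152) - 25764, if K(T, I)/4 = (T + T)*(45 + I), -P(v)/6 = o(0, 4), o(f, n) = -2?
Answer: -6852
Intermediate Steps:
P(v) = 12 (P(v) = -6*(-2) = 12)
K(T, I) = 8*T*(45 + I) (K(T, I) = 4*((T + T)*(45 + I)) = 4*((2*T)*(45 + I)) = 4*(2*T*(45 + I)) = 8*T*(45 + I))
K(P(-1), 152) - 25764 = 8*12*(45 + 152) - 25764 = 8*12*197 - 25764 = 18912 - 25764 = -6852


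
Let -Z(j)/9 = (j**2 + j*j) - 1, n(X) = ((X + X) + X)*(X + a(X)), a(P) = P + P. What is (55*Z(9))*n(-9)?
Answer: -58097655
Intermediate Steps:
a(P) = 2*P
n(X) = 9*X**2 (n(X) = ((X + X) + X)*(X + 2*X) = (2*X + X)*(3*X) = (3*X)*(3*X) = 9*X**2)
Z(j) = 9 - 18*j**2 (Z(j) = -9*((j**2 + j*j) - 1) = -9*((j**2 + j**2) - 1) = -9*(2*j**2 - 1) = -9*(-1 + 2*j**2) = 9 - 18*j**2)
(55*Z(9))*n(-9) = (55*(9 - 18*9**2))*(9*(-9)**2) = (55*(9 - 18*81))*(9*81) = (55*(9 - 1458))*729 = (55*(-1449))*729 = -79695*729 = -58097655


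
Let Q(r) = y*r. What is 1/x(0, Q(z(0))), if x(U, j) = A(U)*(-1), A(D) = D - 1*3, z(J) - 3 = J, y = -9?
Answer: 1/3 ≈ 0.33333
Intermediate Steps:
z(J) = 3 + J
Q(r) = -9*r
A(D) = -3 + D (A(D) = D - 3 = -3 + D)
x(U, j) = 3 - U (x(U, j) = (-3 + U)*(-1) = 3 - U)
1/x(0, Q(z(0))) = 1/(3 - 1*0) = 1/(3 + 0) = 1/3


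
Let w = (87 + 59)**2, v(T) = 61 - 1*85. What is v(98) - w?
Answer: -21340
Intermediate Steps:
v(T) = -24 (v(T) = 61 - 85 = -24)
w = 21316 (w = 146**2 = 21316)
v(98) - w = -24 - 1*21316 = -24 - 21316 = -21340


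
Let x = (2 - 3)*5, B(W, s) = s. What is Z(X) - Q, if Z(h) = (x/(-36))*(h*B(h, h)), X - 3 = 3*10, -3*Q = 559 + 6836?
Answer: 10465/4 ≈ 2616.3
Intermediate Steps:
x = -5 (x = -1*5 = -5)
Q = -2465 (Q = -(559 + 6836)/3 = -⅓*7395 = -2465)
X = 33 (X = 3 + 3*10 = 3 + 30 = 33)
Z(h) = 5*h²/36 (Z(h) = (-5/(-36))*(h*h) = (-5*(-1/36))*h² = 5*h²/36)
Z(X) - Q = (5/36)*33² - 1*(-2465) = (5/36)*1089 + 2465 = 605/4 + 2465 = 10465/4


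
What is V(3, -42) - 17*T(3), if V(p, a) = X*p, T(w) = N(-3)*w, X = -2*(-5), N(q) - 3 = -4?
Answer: 81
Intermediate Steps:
N(q) = -1 (N(q) = 3 - 4 = -1)
X = 10
T(w) = -w
V(p, a) = 10*p
V(3, -42) - 17*T(3) = 10*3 - (-17)*3 = 30 - 17*(-3) = 30 + 51 = 81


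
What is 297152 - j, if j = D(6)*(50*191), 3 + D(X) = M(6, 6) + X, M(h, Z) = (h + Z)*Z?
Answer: -419098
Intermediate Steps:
M(h, Z) = Z*(Z + h) (M(h, Z) = (Z + h)*Z = Z*(Z + h))
D(X) = 69 + X (D(X) = -3 + (6*(6 + 6) + X) = -3 + (6*12 + X) = -3 + (72 + X) = 69 + X)
j = 716250 (j = (69 + 6)*(50*191) = 75*9550 = 716250)
297152 - j = 297152 - 1*716250 = 297152 - 716250 = -419098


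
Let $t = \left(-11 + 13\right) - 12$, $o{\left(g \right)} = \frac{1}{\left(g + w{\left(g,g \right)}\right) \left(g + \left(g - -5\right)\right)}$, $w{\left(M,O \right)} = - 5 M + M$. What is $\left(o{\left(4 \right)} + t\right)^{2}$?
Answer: $\frac{2436721}{24336} \approx 100.13$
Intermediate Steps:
$w{\left(M,O \right)} = - 4 M$
$o{\left(g \right)} = - \frac{1}{3 g \left(5 + 2 g\right)}$ ($o{\left(g \right)} = \frac{1}{\left(g - 4 g\right) \left(g + \left(g - -5\right)\right)} = \frac{1}{- 3 g \left(g + \left(g + 5\right)\right)} = \frac{1}{- 3 g \left(g + \left(5 + g\right)\right)} = \frac{1}{- 3 g \left(5 + 2 g\right)} = \frac{1}{\left(-3\right) g \left(5 + 2 g\right)} = - \frac{1}{3 g \left(5 + 2 g\right)}$)
$t = -10$ ($t = 2 - 12 = -10$)
$\left(o{\left(4 \right)} + t\right)^{2} = \left(\frac{1}{3 \cdot 4 \left(-5 - 8\right)} - 10\right)^{2} = \left(\frac{1}{3} \cdot \frac{1}{4} \frac{1}{-5 - 8} - 10\right)^{2} = \left(\frac{1}{3} \cdot \frac{1}{4} \frac{1}{-13} - 10\right)^{2} = \left(\frac{1}{3} \cdot \frac{1}{4} \left(- \frac{1}{13}\right) - 10\right)^{2} = \left(- \frac{1}{156} - 10\right)^{2} = \left(- \frac{1561}{156}\right)^{2} = \frac{2436721}{24336}$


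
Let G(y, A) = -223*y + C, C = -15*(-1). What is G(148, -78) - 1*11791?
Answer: -44780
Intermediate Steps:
C = 15
G(y, A) = 15 - 223*y (G(y, A) = -223*y + 15 = 15 - 223*y)
G(148, -78) - 1*11791 = (15 - 223*148) - 1*11791 = (15 - 33004) - 11791 = -32989 - 11791 = -44780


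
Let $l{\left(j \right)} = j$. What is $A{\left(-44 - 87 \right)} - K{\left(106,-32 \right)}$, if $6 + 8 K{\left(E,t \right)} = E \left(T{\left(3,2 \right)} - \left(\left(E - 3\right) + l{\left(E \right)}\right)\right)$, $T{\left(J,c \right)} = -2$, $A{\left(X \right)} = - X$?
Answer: $\frac{5855}{2} \approx 2927.5$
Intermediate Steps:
$K{\left(E,t \right)} = - \frac{3}{4} + \frac{E \left(1 - 2 E\right)}{8}$ ($K{\left(E,t \right)} = - \frac{3}{4} + \frac{E \left(-2 - \left(\left(E - 3\right) + E\right)\right)}{8} = - \frac{3}{4} + \frac{E \left(-2 - \left(\left(-3 + E\right) + E\right)\right)}{8} = - \frac{3}{4} + \frac{E \left(-2 - \left(-3 + 2 E\right)\right)}{8} = - \frac{3}{4} + \frac{E \left(1 - 2 E\right)}{8}$)
$A{\left(-44 - 87 \right)} - K{\left(106,-32 \right)} = - (-44 - 87) - \left(- \frac{3}{4} - \frac{106^{2}}{4} + \frac{1}{8} \cdot 106\right) = \left(-1\right) \left(-131\right) - \left(- \frac{3}{4} - 2809 + \frac{53}{4}\right) = 131 - \left(- \frac{3}{4} - 2809 + \frac{53}{4}\right) = 131 - - \frac{5593}{2} = 131 + \frac{5593}{2} = \frac{5855}{2}$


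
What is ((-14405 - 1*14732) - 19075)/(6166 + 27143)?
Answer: -48212/33309 ≈ -1.4474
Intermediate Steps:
((-14405 - 1*14732) - 19075)/(6166 + 27143) = ((-14405 - 14732) - 19075)/33309 = (-29137 - 19075)*(1/33309) = -48212*1/33309 = -48212/33309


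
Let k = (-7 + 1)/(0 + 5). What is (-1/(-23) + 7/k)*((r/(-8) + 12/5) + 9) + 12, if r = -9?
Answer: -111353/1840 ≈ -60.518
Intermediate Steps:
k = -6/5 ≈ -1.2000
(-1/(-23) + 7/k)*((r/(-8) + 12/5) + 9) + 12 = (-1/(-23) + 7/(-6/5))*((-9/(-8) + 12/5) + 9) + 12 = (-1*(-1/23) + 7*(-⅚))*((-9*(-⅛) + 12*(⅕)) + 9) + 12 = (1/23 - 35/6)*((9/8 + 12/5) + 9) + 12 = -799*(141/40 + 9)/138 + 12 = -799/138*501/40 + 12 = -133433/1840 + 12 = -111353/1840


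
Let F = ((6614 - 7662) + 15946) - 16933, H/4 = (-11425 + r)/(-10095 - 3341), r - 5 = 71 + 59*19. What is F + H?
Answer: -6825337/3359 ≈ -2032.0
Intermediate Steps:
r = 1197 (r = 5 + (71 + 59*19) = 5 + (71 + 1121) = 5 + 1192 = 1197)
H = 10228/3359 (H = 4*((-11425 + 1197)/(-10095 - 3341)) = 4*(-10228/(-13436)) = 4*(-10228*(-1/13436)) = 4*(2557/3359) = 10228/3359 ≈ 3.0450)
F = -2035 (F = (-1048 + 15946) - 16933 = 14898 - 16933 = -2035)
F + H = -2035 + 10228/3359 = -6825337/3359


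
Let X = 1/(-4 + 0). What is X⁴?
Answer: 1/256 ≈ 0.0039063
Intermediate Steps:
X = -¼ (X = 1/(-4) = -¼ ≈ -0.25000)
X⁴ = (-¼)⁴ = 1/256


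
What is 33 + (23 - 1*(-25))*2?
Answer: 129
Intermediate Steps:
33 + (23 - 1*(-25))*2 = 33 + (23 + 25)*2 = 33 + 48*2 = 33 + 96 = 129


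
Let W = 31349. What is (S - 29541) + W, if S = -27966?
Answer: -26158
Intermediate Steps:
(S - 29541) + W = (-27966 - 29541) + 31349 = -57507 + 31349 = -26158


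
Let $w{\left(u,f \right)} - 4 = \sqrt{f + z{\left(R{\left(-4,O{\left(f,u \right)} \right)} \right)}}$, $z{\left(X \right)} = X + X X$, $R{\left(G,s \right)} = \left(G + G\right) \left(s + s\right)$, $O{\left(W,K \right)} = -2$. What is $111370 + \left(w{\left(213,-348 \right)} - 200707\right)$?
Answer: $-89333 + 2 \sqrt{177} \approx -89306.0$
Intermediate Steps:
$R{\left(G,s \right)} = 4 G s$ ($R{\left(G,s \right)} = 2 G 2 s = 4 G s$)
$z{\left(X \right)} = X + X^{2}$
$w{\left(u,f \right)} = 4 + \sqrt{1056 + f}$ ($w{\left(u,f \right)} = 4 + \sqrt{f + 4 \left(-4\right) \left(-2\right) \left(1 + 4 \left(-4\right) \left(-2\right)\right)} = 4 + \sqrt{f + 32 \left(1 + 32\right)} = 4 + \sqrt{f + 32 \cdot 33} = 4 + \sqrt{f + 1056} = 4 + \sqrt{1056 + f}$)
$111370 + \left(w{\left(213,-348 \right)} - 200707\right) = 111370 + \left(\left(4 + \sqrt{1056 - 348}\right) - 200707\right) = 111370 - \left(200703 - 2 \sqrt{177}\right) = -89333 + 2 \sqrt{177}$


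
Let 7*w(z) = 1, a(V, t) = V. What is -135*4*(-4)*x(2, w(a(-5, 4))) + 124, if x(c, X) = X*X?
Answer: 8236/49 ≈ 168.08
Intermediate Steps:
w(z) = ⅐ (w(z) = (⅐)*1 = ⅐)
x(c, X) = X²
-135*4*(-4)*x(2, w(a(-5, 4))) + 124 = -135*4*(-4)*(⅐)² + 124 = -(-2160)/49 + 124 = -135*(-16/49) + 124 = 2160/49 + 124 = 8236/49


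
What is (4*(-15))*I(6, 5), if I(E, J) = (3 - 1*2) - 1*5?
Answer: 240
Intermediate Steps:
I(E, J) = -4 (I(E, J) = (3 - 2) - 5 = 1 - 5 = -4)
(4*(-15))*I(6, 5) = (4*(-15))*(-4) = -60*(-4) = 240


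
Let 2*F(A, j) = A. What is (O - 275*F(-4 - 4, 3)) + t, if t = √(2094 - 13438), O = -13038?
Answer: -11938 + 4*I*√709 ≈ -11938.0 + 106.51*I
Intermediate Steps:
F(A, j) = A/2
t = 4*I*√709 (t = √(-11344) = 4*I*√709 ≈ 106.51*I)
(O - 275*F(-4 - 4, 3)) + t = (-13038 - 275*(-4 - 4)/2) + 4*I*√709 = (-13038 - 275*(-8)/2) + 4*I*√709 = (-13038 - 275*(-4)) + 4*I*√709 = (-13038 + 1100) + 4*I*√709 = -11938 + 4*I*√709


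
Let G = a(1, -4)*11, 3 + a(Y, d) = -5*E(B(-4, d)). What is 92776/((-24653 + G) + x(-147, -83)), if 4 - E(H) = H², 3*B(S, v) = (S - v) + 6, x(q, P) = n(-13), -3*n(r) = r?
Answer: -278328/74045 ≈ -3.7589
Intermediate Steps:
n(r) = -r/3
x(q, P) = 13/3 (x(q, P) = -⅓*(-13) = 13/3)
B(S, v) = 2 - v/3 + S/3 (B(S, v) = ((S - v) + 6)/3 = (6 + S - v)/3 = 2 - v/3 + S/3)
E(H) = 4 - H²
a(Y, d) = -23 + 5*(⅔ - d/3)² (a(Y, d) = -3 - 5*(4 - (2 - d/3 + (⅓)*(-4))²) = -3 - 5*(4 - (2 - d/3 - 4/3)²) = -3 - 5*(4 - (⅔ - d/3)²) = -3 + (-20 + 5*(⅔ - d/3)²) = -23 + 5*(⅔ - d/3)²)
G = -33 (G = (-23 + 5*(-2 - 4)²/9)*11 = (-23 + (5/9)*(-6)²)*11 = (-23 + (5/9)*36)*11 = (-23 + 20)*11 = -3*11 = -33)
92776/((-24653 + G) + x(-147, -83)) = 92776/((-24653 - 33) + 13/3) = 92776/(-24686 + 13/3) = 92776/(-74045/3) = 92776*(-3/74045) = -278328/74045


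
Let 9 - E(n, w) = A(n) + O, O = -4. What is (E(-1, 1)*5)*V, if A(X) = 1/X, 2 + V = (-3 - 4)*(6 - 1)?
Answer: -2590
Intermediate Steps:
V = -37 (V = -2 + (-3 - 4)*(6 - 1) = -2 - 7*5 = -2 - 35 = -37)
A(X) = 1/X
E(n, w) = 13 - 1/n (E(n, w) = 9 - (1/n - 4) = 9 - (-4 + 1/n) = 9 + (4 - 1/n) = 13 - 1/n)
(E(-1, 1)*5)*V = ((13 - 1/(-1))*5)*(-37) = ((13 - 1*(-1))*5)*(-37) = ((13 + 1)*5)*(-37) = (14*5)*(-37) = 70*(-37) = -2590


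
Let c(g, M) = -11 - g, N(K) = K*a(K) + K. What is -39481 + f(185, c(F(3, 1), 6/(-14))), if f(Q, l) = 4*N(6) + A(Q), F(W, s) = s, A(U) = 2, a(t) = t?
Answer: -39311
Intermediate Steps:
N(K) = K + K² (N(K) = K*K + K = K² + K = K + K²)
f(Q, l) = 170 (f(Q, l) = 4*(6*(1 + 6)) + 2 = 4*(6*7) + 2 = 4*42 + 2 = 168 + 2 = 170)
-39481 + f(185, c(F(3, 1), 6/(-14))) = -39481 + 170 = -39311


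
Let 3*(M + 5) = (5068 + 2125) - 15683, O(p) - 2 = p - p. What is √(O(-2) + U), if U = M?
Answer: I*√2833 ≈ 53.226*I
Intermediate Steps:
O(p) = 2 (O(p) = 2 + (p - p) = 2 + 0 = 2)
M = -2835 (M = -5 + ((5068 + 2125) - 15683)/3 = -5 + (7193 - 15683)/3 = -5 + (⅓)*(-8490) = -5 - 2830 = -2835)
U = -2835
√(O(-2) + U) = √(2 - 2835) = √(-2833) = I*√2833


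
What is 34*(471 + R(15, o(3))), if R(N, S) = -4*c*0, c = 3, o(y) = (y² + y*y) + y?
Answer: 16014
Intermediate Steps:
o(y) = y + 2*y² (o(y) = (y² + y²) + y = 2*y² + y = y + 2*y²)
R(N, S) = 0 (R(N, S) = -4*3*0 = -12*0 = 0)
34*(471 + R(15, o(3))) = 34*(471 + 0) = 34*471 = 16014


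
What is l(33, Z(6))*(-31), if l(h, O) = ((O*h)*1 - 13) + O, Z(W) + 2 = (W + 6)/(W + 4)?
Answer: 6231/5 ≈ 1246.2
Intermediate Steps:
Z(W) = -2 + (6 + W)/(4 + W) (Z(W) = -2 + (W + 6)/(W + 4) = -2 + (6 + W)/(4 + W))
l(h, O) = -13 + O + O*h (l(h, O) = (O*h - 13) + O = (-13 + O*h) + O = -13 + O + O*h)
l(33, Z(6))*(-31) = (-13 + (-2 - 1*6)/(4 + 6) + ((-2 - 1*6)/(4 + 6))*33)*(-31) = (-13 + (-2 - 6)/10 + ((-2 - 6)/10)*33)*(-31) = (-13 + (⅒)*(-8) + ((⅒)*(-8))*33)*(-31) = (-13 - ⅘ - ⅘*33)*(-31) = (-13 - ⅘ - 132/5)*(-31) = -201/5*(-31) = 6231/5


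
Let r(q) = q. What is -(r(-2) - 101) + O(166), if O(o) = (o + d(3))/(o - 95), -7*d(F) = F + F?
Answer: 52347/497 ≈ 105.33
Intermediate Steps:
d(F) = -2*F/7 (d(F) = -(F + F)/7 = -2*F/7)
O(o) = (-6/7 + o)/(-95 + o) (O(o) = (o - 2/7*3)/(o - 95) = (o - 6/7)/(-95 + o) = (-6/7 + o)/(-95 + o))
-(r(-2) - 101) + O(166) = -(-2 - 101) + (-6/7 + 166)/(-95 + 166) = -1*(-103) + (1156/7)/71 = 103 + (1/71)*(1156/7) = 103 + 1156/497 = 52347/497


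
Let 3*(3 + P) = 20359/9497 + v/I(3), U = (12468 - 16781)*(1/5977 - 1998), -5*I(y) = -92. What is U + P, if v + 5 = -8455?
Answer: 33750938299391036/3916686261 ≈ 8.6172e+6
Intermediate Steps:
I(y) = 92/5 (I(y) = -⅕*(-92) = 92/5)
v = -8460 (v = -5 - 8455 = -8460)
U = 51506040085/5977 (U = -4313*(1/5977 - 1998) = -4313*(-11942045/5977) = 51506040085/5977 ≈ 8.6174e+6)
P = -101928397/655293 (P = -3 + (20359/9497 - 8460/92/5)/3 = -3 + (20359*(1/9497) - 8460*5/92)/3 = -3 + (20359/9497 - 10575/23)/3 = -3 + (⅓)*(-99962518/218431) = -3 - 99962518/655293 = -101928397/655293 ≈ -155.55)
U + P = 51506040085/5977 - 101928397/655293 = 33750938299391036/3916686261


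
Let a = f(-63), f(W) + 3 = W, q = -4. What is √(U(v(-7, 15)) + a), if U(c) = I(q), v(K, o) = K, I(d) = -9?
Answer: 5*I*√3 ≈ 8.6602*I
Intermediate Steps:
f(W) = -3 + W
U(c) = -9
a = -66 (a = -3 - 63 = -66)
√(U(v(-7, 15)) + a) = √(-9 - 66) = √(-75) = 5*I*√3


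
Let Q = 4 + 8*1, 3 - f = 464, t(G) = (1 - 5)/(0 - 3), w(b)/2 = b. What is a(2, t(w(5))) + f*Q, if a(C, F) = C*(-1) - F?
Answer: -16606/3 ≈ -5535.3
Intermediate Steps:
w(b) = 2*b
t(G) = 4/3 (t(G) = -4/(-3) = -4*(-⅓) = 4/3)
a(C, F) = -C - F
f = -461 (f = 3 - 1*464 = 3 - 464 = -461)
Q = 12 (Q = 4 + 8 = 12)
a(2, t(w(5))) + f*Q = (-1*2 - 1*4/3) - 461*12 = (-2 - 4/3) - 5532 = -10/3 - 5532 = -16606/3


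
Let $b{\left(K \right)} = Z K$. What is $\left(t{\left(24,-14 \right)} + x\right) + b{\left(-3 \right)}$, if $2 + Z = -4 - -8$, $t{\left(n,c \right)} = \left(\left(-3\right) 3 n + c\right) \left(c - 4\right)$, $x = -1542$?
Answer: $2592$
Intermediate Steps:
$t{\left(n,c \right)} = \left(-4 + c\right) \left(c - 9 n\right)$ ($t{\left(n,c \right)} = \left(- 9 n + c\right) \left(-4 + c\right) = \left(c - 9 n\right) \left(-4 + c\right) = \left(-4 + c\right) \left(c - 9 n\right)$)
$Z = 2$ ($Z = -2 - -4 = -2 + \left(-4 + 8\right) = -2 + 4 = 2$)
$b{\left(K \right)} = 2 K$
$\left(t{\left(24,-14 \right)} + x\right) + b{\left(-3 \right)} = \left(\left(\left(-14\right)^{2} - -56 + 36 \cdot 24 - \left(-126\right) 24\right) - 1542\right) + 2 \left(-3\right) = \left(\left(196 + 56 + 864 + 3024\right) - 1542\right) - 6 = \left(4140 - 1542\right) - 6 = 2598 - 6 = 2592$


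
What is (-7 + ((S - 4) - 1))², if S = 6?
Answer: 36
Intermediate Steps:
(-7 + ((S - 4) - 1))² = (-7 + ((6 - 4) - 1))² = (-7 + (2 - 1))² = (-7 + 1)² = (-6)² = 36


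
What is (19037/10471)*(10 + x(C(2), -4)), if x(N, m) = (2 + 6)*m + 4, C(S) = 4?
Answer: -342666/10471 ≈ -32.725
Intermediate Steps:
x(N, m) = 4 + 8*m (x(N, m) = 8*m + 4 = 4 + 8*m)
(19037/10471)*(10 + x(C(2), -4)) = (19037/10471)*(10 + (4 + 8*(-4))) = (19037*(1/10471))*(10 + (4 - 32)) = 19037*(10 - 28)/10471 = (19037/10471)*(-18) = -342666/10471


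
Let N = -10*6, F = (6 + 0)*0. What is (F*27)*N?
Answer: 0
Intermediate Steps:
F = 0 (F = 6*0 = 0)
N = -60
(F*27)*N = (0*27)*(-60) = 0*(-60) = 0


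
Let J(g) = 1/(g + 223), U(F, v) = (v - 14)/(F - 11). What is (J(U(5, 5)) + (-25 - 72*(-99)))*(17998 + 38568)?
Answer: 180403058934/449 ≈ 4.0179e+8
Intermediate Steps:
U(F, v) = (-14 + v)/(-11 + F)
J(g) = 1/(223 + g)
(J(U(5, 5)) + (-25 - 72*(-99)))*(17998 + 38568) = (1/(223 + (-14 + 5)/(-11 + 5)) + (-25 - 72*(-99)))*(17998 + 38568) = (1/(223 - 9/(-6)) + (-25 + 7128))*56566 = (1/(223 - ⅙*(-9)) + 7103)*56566 = (1/(223 + 3/2) + 7103)*56566 = (1/(449/2) + 7103)*56566 = (2/449 + 7103)*56566 = (3189249/449)*56566 = 180403058934/449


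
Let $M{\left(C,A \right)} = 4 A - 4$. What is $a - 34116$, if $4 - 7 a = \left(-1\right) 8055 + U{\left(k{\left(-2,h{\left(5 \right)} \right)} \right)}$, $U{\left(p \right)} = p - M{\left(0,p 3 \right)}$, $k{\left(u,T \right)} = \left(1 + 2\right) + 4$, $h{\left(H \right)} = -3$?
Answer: $- \frac{230680}{7} \approx -32954.0$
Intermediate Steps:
$M{\left(C,A \right)} = -4 + 4 A$
$k{\left(u,T \right)} = 7$ ($k{\left(u,T \right)} = 3 + 4 = 7$)
$U{\left(p \right)} = 4 - 11 p$ ($U{\left(p \right)} = p - \left(-4 + 4 p 3\right) = p - \left(-4 + 4 \cdot 3 p\right) = p - \left(-4 + 12 p\right) = 4 - 11 p$)
$a = \frac{8132}{7}$ ($a = \frac{4}{7} - \frac{\left(-1\right) 8055 + \left(4 - 77\right)}{7} = \frac{4}{7} - \frac{-8055 + \left(4 - 77\right)}{7} = \frac{4}{7} - \frac{-8055 - 73}{7} = \frac{4}{7} - - \frac{8128}{7} = \frac{4}{7} + \frac{8128}{7} = \frac{8132}{7} \approx 1161.7$)
$a - 34116 = \frac{8132}{7} - 34116 = - \frac{230680}{7}$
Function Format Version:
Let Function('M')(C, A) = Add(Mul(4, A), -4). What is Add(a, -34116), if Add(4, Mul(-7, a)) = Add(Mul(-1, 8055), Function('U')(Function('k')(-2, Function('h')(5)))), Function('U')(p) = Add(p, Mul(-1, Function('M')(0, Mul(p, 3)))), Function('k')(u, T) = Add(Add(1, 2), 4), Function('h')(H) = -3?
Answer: Rational(-230680, 7) ≈ -32954.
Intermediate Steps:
Function('M')(C, A) = Add(-4, Mul(4, A))
Function('k')(u, T) = 7 (Function('k')(u, T) = Add(3, 4) = 7)
Function('U')(p) = Add(4, Mul(-11, p)) (Function('U')(p) = Add(p, Mul(-1, Add(-4, Mul(4, Mul(p, 3))))) = Add(p, Mul(-1, Add(-4, Mul(4, Mul(3, p))))) = Add(p, Mul(-1, Add(-4, Mul(12, p)))) = Add(p, Add(4, Mul(-12, p))) = Add(4, Mul(-11, p)))
a = Rational(8132, 7) (a = Add(Rational(4, 7), Mul(Rational(-1, 7), Add(Mul(-1, 8055), Add(4, Mul(-11, 7))))) = Add(Rational(4, 7), Mul(Rational(-1, 7), Add(-8055, Add(4, -77)))) = Add(Rational(4, 7), Mul(Rational(-1, 7), Add(-8055, -73))) = Add(Rational(4, 7), Mul(Rational(-1, 7), -8128)) = Add(Rational(4, 7), Rational(8128, 7)) = Rational(8132, 7) ≈ 1161.7)
Add(a, -34116) = Add(Rational(8132, 7), -34116) = Rational(-230680, 7)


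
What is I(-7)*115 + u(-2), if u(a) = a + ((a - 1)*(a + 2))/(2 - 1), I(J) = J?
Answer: -807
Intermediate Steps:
u(a) = a + (-1 + a)*(2 + a) (u(a) = a + ((-1 + a)*(2 + a))/1 = a + 1*((-1 + a)*(2 + a)) = a + (-1 + a)*(2 + a))
I(-7)*115 + u(-2) = -7*115 + (-2 + (-2)² + 2*(-2)) = -805 + (-2 + 4 - 4) = -805 - 2 = -807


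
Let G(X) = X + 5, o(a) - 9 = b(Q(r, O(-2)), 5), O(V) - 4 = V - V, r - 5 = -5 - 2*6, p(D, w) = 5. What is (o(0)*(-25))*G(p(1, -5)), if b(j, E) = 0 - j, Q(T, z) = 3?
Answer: -1500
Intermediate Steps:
r = -12 (r = 5 + (-5 - 2*6) = 5 + (-5 - 12) = 5 - 17 = -12)
O(V) = 4 (O(V) = 4 + (V - V) = 4 + 0 = 4)
b(j, E) = -j
o(a) = 6 (o(a) = 9 - 1*3 = 9 - 3 = 6)
G(X) = 5 + X
(o(0)*(-25))*G(p(1, -5)) = (6*(-25))*(5 + 5) = -150*10 = -1500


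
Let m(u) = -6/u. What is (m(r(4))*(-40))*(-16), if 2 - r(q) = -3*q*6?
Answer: -1920/37 ≈ -51.892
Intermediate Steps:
r(q) = 2 + 18*q (r(q) = 2 - (-3*q)*6 = 2 - (-18)*q = 2 + 18*q)
(m(r(4))*(-40))*(-16) = (-6/(2 + 18*4)*(-40))*(-16) = (-6/(2 + 72)*(-40))*(-16) = (-6/74*(-40))*(-16) = (-6*1/74*(-40))*(-16) = -3/37*(-40)*(-16) = (120/37)*(-16) = -1920/37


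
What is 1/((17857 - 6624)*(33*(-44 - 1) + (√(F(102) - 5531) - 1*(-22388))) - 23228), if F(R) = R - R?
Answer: -I/(-234780171*I + 11233*√5531) ≈ 4.2592e-9 - 1.5155e-11*I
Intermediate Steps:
F(R) = 0
1/((17857 - 6624)*(33*(-44 - 1) + (√(F(102) - 5531) - 1*(-22388))) - 23228) = 1/((17857 - 6624)*(33*(-44 - 1) + (√(0 - 5531) - 1*(-22388))) - 23228) = 1/(11233*(33*(-45) + (√(-5531) + 22388)) - 23228) = 1/(11233*(-1485 + (I*√5531 + 22388)) - 23228) = 1/(11233*(-1485 + (22388 + I*√5531)) - 23228) = 1/(11233*(20903 + I*√5531) - 23228) = 1/((234803399 + 11233*I*√5531) - 23228) = 1/(234780171 + 11233*I*√5531)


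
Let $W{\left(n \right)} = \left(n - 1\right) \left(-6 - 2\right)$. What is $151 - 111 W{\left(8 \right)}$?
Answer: $6367$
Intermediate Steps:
$W{\left(n \right)} = 8 - 8 n$ ($W{\left(n \right)} = \left(-1 + n\right) \left(-8\right) = 8 - 8 n$)
$151 - 111 W{\left(8 \right)} = 151 - 111 \left(8 - 64\right) = 151 - -6216 = 151 + 6216 = 6367$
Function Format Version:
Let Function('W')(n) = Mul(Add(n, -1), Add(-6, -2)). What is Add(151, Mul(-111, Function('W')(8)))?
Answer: 6367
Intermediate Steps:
Function('W')(n) = Add(8, Mul(-8, n)) (Function('W')(n) = Mul(Add(-1, n), -8) = Add(8, Mul(-8, n)))
Add(151, Mul(-111, Function('W')(8))) = Add(151, Mul(-111, Add(8, Mul(-8, 8)))) = Add(151, Mul(-111, Add(8, -64))) = Add(151, Mul(-111, -56)) = Add(151, 6216) = 6367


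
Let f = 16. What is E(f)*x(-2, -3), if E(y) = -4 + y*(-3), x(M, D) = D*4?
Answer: 624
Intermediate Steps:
x(M, D) = 4*D
E(y) = -4 - 3*y
E(f)*x(-2, -3) = (-4 - 3*16)*(4*(-3)) = (-4 - 48)*(-12) = -52*(-12) = 624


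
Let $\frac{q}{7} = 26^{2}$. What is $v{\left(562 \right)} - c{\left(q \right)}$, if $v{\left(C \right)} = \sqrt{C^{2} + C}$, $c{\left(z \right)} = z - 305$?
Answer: $-4427 + \sqrt{316406} \approx -3864.5$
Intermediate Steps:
$q = 4732$ ($q = 7 \cdot 26^{2} = 7 \cdot 676 = 4732$)
$c{\left(z \right)} = -305 + z$
$v{\left(C \right)} = \sqrt{C + C^{2}}$
$v{\left(562 \right)} - c{\left(q \right)} = \sqrt{562 \left(1 + 562\right)} - \left(-305 + 4732\right) = \sqrt{562 \cdot 563} - 4427 = \sqrt{316406} - 4427 = -4427 + \sqrt{316406}$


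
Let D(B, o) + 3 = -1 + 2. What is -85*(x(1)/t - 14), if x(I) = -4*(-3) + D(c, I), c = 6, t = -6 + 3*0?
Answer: 3995/3 ≈ 1331.7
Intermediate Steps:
t = -6 (t = -6 + 0 = -6)
D(B, o) = -2 (D(B, o) = -3 + (-1 + 2) = -3 + 1 = -2)
x(I) = 10 (x(I) = -4*(-3) - 2 = 12 - 2 = 10)
-85*(x(1)/t - 14) = -85*(10/(-6) - 14) = -85*(10*(-1/6) - 14) = -85*(-5/3 - 14) = -85*(-47/3) = 3995/3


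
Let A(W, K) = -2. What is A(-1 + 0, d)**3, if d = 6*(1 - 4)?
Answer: -8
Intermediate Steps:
d = -18 (d = 6*(-3) = -18)
A(-1 + 0, d)**3 = (-2)**3 = -8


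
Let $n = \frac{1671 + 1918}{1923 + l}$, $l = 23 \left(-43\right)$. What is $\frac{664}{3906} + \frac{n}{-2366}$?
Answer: $\frac{103808413}{616546476} \approx 0.16837$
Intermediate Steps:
$l = -989$
$n = \frac{3589}{934}$ ($n = \frac{1671 + 1918}{1923 - 989} = \frac{3589}{934} \approx 3.8426$)
$\frac{664}{3906} + \frac{n}{-2366} = \frac{664}{3906} + \frac{3589}{934 \left(-2366\right)} = 664 \cdot \frac{1}{3906} + \frac{3589}{934} \left(- \frac{1}{2366}\right) = \frac{332}{1953} - \frac{3589}{2209844} = \frac{103808413}{616546476}$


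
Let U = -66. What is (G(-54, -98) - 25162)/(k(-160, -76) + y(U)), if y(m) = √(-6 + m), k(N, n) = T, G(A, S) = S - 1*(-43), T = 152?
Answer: -479123/2897 + 75651*I*√2/11588 ≈ -165.39 + 9.2325*I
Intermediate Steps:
G(A, S) = 43 + S (G(A, S) = S + 43 = 43 + S)
k(N, n) = 152
(G(-54, -98) - 25162)/(k(-160, -76) + y(U)) = ((43 - 98) - 25162)/(152 + √(-6 - 66)) = (-55 - 25162)/(152 + √(-72)) = -25217/(152 + 6*I*√2)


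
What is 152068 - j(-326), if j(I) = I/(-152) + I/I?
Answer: 11556929/76 ≈ 1.5206e+5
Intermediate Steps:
j(I) = 1 - I/152 (j(I) = I*(-1/152) + 1 = -I/152 + 1 = 1 - I/152)
152068 - j(-326) = 152068 - (1 - 1/152*(-326)) = 152068 - (1 + 163/76) = 152068 - 1*239/76 = 152068 - 239/76 = 11556929/76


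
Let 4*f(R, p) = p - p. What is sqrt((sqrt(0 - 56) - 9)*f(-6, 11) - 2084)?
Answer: 2*I*sqrt(521) ≈ 45.651*I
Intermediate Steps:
f(R, p) = 0 (f(R, p) = (p - p)/4 = (1/4)*0 = 0)
sqrt((sqrt(0 - 56) - 9)*f(-6, 11) - 2084) = sqrt((sqrt(0 - 56) - 9)*0 - 2084) = sqrt((sqrt(-56) - 9)*0 - 2084) = sqrt((2*I*sqrt(14) - 9)*0 - 2084) = sqrt((-9 + 2*I*sqrt(14))*0 - 2084) = sqrt(0 - 2084) = sqrt(-2084) = 2*I*sqrt(521)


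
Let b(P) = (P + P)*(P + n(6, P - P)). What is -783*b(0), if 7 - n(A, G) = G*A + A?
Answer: 0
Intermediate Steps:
n(A, G) = 7 - A - A*G (n(A, G) = 7 - (G*A + A) = 7 - (A*G + A) = 7 - (A + A*G) = 7 + (-A - A*G) = 7 - A - A*G)
b(P) = 2*P*(1 + P) (b(P) = (P + P)*(P + (7 - 1*6 - 1*6*(P - P))) = (2*P)*(P + (7 - 6 - 1*6*0)) = (2*P)*(P + (7 - 6 + 0)) = (2*P)*(P + 1) = (2*P)*(1 + P) = 2*P*(1 + P))
-783*b(0) = -1566*0*(1 + 0) = -1566*0 = -783*0 = 0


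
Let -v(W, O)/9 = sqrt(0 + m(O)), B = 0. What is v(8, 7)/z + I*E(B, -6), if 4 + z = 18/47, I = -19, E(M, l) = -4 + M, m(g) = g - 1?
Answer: 76 + 423*sqrt(6)/170 ≈ 82.095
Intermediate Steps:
m(g) = -1 + g
v(W, O) = -9*sqrt(-1 + O) (v(W, O) = -9*sqrt(0 + (-1 + O)) = -9*sqrt(-1 + O))
z = -170/47 (z = -4 + 18/47 = -170/47 ≈ -3.6170)
v(8, 7)/z + I*E(B, -6) = (-9*sqrt(-1 + 7))/(-170/47) - 19*(-4 + 0) = -9*sqrt(6)*(-47/170) - 19*(-4) = 423*sqrt(6)/170 + 76 = 76 + 423*sqrt(6)/170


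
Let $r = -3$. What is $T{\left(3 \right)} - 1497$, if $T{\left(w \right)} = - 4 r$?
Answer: $-1485$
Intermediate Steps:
$T{\left(w \right)} = 12$ ($T{\left(w \right)} = \left(-4\right) \left(-3\right) = 12$)
$T{\left(3 \right)} - 1497 = 12 - 1497 = -1485$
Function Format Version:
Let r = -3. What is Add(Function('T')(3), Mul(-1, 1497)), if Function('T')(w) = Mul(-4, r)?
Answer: -1485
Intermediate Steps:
Function('T')(w) = 12 (Function('T')(w) = Mul(-4, -3) = 12)
Add(Function('T')(3), Mul(-1, 1497)) = Add(12, Mul(-1, 1497)) = Add(12, -1497) = -1485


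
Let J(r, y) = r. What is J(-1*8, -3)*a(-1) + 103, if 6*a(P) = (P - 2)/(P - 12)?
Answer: 1335/13 ≈ 102.69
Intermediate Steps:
a(P) = (-2 + P)/(6*(-12 + P)) (a(P) = ((P - 2)/(P - 12))/6 = ((-2 + P)/(-12 + P))/6 = (-2 + P)/(6*(-12 + P)))
J(-1*8, -3)*a(-1) + 103 = (-1*8)*((-2 - 1)/(6*(-12 - 1))) + 103 = -4*(-3)/(3*(-13)) + 103 = -4*(-1)*(-3)/(3*13) + 103 = -8*1/26 + 103 = -4/13 + 103 = 1335/13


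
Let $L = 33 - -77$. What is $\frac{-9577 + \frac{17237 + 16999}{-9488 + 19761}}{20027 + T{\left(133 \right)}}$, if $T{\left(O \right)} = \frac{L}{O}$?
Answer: $- \frac{13080587905}{27364200373} \approx -0.47802$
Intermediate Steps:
$L = 110$ ($L = 33 + 77 = 110$)
$T{\left(O \right)} = \frac{110}{O}$
$\frac{-9577 + \frac{17237 + 16999}{-9488 + 19761}}{20027 + T{\left(133 \right)}} = \frac{-9577 + \frac{17237 + 16999}{-9488 + 19761}}{20027 + \frac{110}{133}} = \frac{-9577 + \frac{34236}{10273}}{20027 + 110 \cdot \frac{1}{133}} = \frac{-9577 + 34236 \cdot \frac{1}{10273}}{20027 + \frac{110}{133}} = \frac{-9577 + \frac{34236}{10273}}{\frac{2663701}{133}} = \left(- \frac{98350285}{10273}\right) \frac{133}{2663701} = - \frac{13080587905}{27364200373}$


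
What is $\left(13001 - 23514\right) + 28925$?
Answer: $18412$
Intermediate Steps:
$\left(13001 - 23514\right) + 28925 = -10513 + 28925 = 18412$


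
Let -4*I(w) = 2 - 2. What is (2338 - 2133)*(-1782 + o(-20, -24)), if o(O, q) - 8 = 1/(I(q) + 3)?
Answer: -1090805/3 ≈ -3.6360e+5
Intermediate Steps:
I(w) = 0 (I(w) = -(2 - 2)/4 = -1/4*0 = 0)
o(O, q) = 25/3 (o(O, q) = 8 + 1/(0 + 3) = 8 + 1/3 = 25/3)
(2338 - 2133)*(-1782 + o(-20, -24)) = (2338 - 2133)*(-1782 + 25/3) = 205*(-5321/3) = -1090805/3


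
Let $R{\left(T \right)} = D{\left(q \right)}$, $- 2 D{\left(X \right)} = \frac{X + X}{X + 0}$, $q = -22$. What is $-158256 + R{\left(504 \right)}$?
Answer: $-158257$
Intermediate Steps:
$D{\left(X \right)} = -1$ ($D{\left(X \right)} = - \frac{\left(X + X\right) \frac{1}{X + 0}}{2} = - \frac{2 X \frac{1}{X}}{2} = \left(- \frac{1}{2}\right) 2 = -1$)
$R{\left(T \right)} = -1$
$-158256 + R{\left(504 \right)} = -158256 - 1 = -158257$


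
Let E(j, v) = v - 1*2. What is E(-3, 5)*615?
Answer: 1845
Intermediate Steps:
E(j, v) = -2 + v (E(j, v) = v - 2 = -2 + v)
E(-3, 5)*615 = (-2 + 5)*615 = 3*615 = 1845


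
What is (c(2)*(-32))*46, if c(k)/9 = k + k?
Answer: -52992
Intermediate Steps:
c(k) = 18*k (c(k) = 9*(k + k) = 9*(2*k) = 18*k)
(c(2)*(-32))*46 = ((18*2)*(-32))*46 = (36*(-32))*46 = -1152*46 = -52992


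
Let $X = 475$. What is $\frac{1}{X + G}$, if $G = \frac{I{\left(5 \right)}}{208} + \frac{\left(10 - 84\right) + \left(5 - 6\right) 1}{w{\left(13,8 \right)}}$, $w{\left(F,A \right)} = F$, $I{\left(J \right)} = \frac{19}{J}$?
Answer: $\frac{1040}{488019} \approx 0.0021311$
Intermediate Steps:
$G = - \frac{5981}{1040}$ ($G = \frac{19 \cdot \frac{1}{5}}{208} + \frac{\left(10 - 84\right) + \left(5 - 6\right) 1}{13} = 19 \cdot \frac{1}{5} \cdot \frac{1}{208} + \left(-74 - 1\right) \frac{1}{13} = \frac{19}{5} \cdot \frac{1}{208} + \left(-74 - 1\right) \frac{1}{13} = \frac{19}{1040} - \frac{75}{13} = - \frac{5981}{1040} \approx -5.751$)
$\frac{1}{X + G} = \frac{1}{475 - \frac{5981}{1040}} = \frac{1}{\frac{488019}{1040}} = \frac{1040}{488019}$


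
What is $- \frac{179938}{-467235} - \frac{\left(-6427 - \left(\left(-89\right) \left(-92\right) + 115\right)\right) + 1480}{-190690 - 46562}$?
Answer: $\frac{6083297771}{18475406370} \approx 0.32926$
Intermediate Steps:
$- \frac{179938}{-467235} - \frac{\left(-6427 - \left(\left(-89\right) \left(-92\right) + 115\right)\right) + 1480}{-190690 - 46562} = \left(-179938\right) \left(- \frac{1}{467235}\right) - \frac{\left(-6427 - \left(8188 + 115\right)\right) + 1480}{-237252} = \frac{179938}{467235} - \left(\left(-6427 - 8303\right) + 1480\right) \left(- \frac{1}{237252}\right) = \frac{179938}{467235} - \left(-14730 + 1480\right) \left(- \frac{1}{237252}\right) = \frac{179938}{467235} - \left(-13250\right) \left(- \frac{1}{237252}\right) = \frac{179938}{467235} - \frac{6625}{118626} = \frac{6083297771}{18475406370}$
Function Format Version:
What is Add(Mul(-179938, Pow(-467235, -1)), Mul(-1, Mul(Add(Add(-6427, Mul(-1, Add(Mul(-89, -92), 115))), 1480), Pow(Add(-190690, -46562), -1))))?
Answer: Rational(6083297771, 18475406370) ≈ 0.32926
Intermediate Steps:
Add(Mul(-179938, Pow(-467235, -1)), Mul(-1, Mul(Add(Add(-6427, Mul(-1, Add(Mul(-89, -92), 115))), 1480), Pow(Add(-190690, -46562), -1)))) = Add(Mul(-179938, Rational(-1, 467235)), Mul(-1, Mul(Add(Add(-6427, Mul(-1, Add(8188, 115))), 1480), Pow(-237252, -1)))) = Add(Rational(179938, 467235), Mul(-1, Mul(Add(Add(-6427, Mul(-1, 8303)), 1480), Rational(-1, 237252)))) = Add(Rational(179938, 467235), Mul(-1, Mul(Add(Add(-6427, -8303), 1480), Rational(-1, 237252)))) = Add(Rational(179938, 467235), Mul(-1, Mul(Add(-14730, 1480), Rational(-1, 237252)))) = Add(Rational(179938, 467235), Mul(-1, Mul(-13250, Rational(-1, 237252)))) = Add(Rational(179938, 467235), Mul(-1, Rational(6625, 118626))) = Add(Rational(179938, 467235), Rational(-6625, 118626)) = Rational(6083297771, 18475406370)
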